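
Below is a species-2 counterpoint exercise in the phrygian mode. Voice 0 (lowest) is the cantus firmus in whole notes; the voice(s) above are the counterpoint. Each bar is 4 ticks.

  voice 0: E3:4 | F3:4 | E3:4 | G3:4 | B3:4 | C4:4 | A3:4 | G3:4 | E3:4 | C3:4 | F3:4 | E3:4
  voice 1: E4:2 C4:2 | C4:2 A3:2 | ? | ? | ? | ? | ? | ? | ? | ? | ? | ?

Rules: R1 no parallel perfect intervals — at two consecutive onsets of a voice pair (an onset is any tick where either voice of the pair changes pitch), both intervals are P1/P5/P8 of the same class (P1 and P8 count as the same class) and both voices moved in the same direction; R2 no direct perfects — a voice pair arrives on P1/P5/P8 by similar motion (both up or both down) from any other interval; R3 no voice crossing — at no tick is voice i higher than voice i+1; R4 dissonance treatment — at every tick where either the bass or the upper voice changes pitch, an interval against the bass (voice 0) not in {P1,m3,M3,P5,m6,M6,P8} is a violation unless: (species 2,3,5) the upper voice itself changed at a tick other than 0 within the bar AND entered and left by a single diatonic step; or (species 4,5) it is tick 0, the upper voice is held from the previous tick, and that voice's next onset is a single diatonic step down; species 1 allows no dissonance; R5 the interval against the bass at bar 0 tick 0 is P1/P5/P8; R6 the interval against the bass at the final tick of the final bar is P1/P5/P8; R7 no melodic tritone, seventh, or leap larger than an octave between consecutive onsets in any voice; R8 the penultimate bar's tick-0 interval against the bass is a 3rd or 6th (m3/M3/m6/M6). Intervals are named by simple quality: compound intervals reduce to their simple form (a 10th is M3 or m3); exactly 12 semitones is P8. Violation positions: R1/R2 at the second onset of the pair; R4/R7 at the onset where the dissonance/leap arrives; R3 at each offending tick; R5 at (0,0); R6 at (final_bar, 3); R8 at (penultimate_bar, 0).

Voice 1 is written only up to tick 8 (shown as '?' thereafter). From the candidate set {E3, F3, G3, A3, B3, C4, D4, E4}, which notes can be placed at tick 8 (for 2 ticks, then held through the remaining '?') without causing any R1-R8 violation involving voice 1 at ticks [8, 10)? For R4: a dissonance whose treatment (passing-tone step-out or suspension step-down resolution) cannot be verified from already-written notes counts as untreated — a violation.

E3: violates R2
F3: violates R4
G3: legal
A3: violates R4
B3: legal
C4: legal
D4: violates R4
E4: legal

{B3, C4, E4, G3}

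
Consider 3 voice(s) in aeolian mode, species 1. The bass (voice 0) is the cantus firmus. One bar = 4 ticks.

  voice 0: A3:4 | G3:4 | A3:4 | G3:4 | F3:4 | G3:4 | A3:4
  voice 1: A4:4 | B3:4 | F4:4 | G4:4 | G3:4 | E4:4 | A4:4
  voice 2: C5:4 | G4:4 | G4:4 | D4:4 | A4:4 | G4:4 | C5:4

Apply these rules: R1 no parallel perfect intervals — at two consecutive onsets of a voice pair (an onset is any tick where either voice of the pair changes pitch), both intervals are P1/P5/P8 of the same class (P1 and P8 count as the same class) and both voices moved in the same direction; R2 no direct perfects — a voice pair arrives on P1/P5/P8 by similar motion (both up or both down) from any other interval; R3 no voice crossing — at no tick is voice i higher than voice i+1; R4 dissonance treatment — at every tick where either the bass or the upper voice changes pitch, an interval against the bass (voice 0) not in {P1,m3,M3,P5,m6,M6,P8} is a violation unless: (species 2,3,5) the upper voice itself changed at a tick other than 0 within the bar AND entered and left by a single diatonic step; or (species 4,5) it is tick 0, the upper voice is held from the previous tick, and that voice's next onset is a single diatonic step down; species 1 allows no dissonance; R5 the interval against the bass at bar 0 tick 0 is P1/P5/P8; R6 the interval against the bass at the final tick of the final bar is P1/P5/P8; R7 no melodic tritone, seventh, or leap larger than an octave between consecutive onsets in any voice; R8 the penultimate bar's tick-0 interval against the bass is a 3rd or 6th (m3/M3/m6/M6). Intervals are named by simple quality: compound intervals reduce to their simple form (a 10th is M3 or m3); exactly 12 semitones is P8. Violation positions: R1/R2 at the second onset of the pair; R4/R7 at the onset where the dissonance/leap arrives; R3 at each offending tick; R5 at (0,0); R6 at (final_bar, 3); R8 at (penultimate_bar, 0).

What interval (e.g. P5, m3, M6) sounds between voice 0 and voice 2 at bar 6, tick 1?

voice 0=A3 voice 2=C5 -> m3

m3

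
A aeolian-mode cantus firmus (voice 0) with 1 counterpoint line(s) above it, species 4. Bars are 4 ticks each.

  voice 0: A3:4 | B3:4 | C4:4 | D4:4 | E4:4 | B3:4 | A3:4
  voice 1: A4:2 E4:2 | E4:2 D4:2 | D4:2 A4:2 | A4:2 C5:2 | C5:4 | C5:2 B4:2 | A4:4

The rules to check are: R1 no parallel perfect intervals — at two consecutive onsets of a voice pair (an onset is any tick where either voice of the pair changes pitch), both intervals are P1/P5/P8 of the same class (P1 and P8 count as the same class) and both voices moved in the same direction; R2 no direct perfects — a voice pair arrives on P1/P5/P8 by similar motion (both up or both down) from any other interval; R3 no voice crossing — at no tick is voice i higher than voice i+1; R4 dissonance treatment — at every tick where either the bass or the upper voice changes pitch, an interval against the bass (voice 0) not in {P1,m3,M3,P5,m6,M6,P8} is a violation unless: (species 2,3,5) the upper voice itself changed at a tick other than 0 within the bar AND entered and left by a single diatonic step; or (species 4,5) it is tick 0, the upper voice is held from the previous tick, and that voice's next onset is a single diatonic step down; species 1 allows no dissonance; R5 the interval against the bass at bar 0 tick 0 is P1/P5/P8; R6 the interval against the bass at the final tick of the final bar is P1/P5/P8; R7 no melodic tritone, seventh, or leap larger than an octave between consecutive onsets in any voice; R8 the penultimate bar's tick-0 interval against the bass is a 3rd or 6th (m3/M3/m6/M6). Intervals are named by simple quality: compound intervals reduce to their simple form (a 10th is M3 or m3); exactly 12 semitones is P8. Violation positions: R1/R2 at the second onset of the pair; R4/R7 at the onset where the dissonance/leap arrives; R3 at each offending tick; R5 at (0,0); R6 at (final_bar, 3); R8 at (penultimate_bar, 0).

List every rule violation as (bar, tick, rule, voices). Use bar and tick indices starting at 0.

bar 0: v0=A3 v1=A4 downbeat P8
bar 1: v0=B3 v1=E4 downbeat P4
bar 2: v0=C4 v1=D4 downbeat M2
bar 3: v0=D4 v1=A4 downbeat P5
bar 4: v0=E4 v1=C5 downbeat m6
bar 5: v0=B3 v1=C5 downbeat m2
bar 6: v0=A3 v1=A4 downbeat P8
  -> R4 @ bar 2 tick 0 v(0, 1): C4/D4 M2 untreated
  -> R4 @ bar 3 tick 2 v(0, 1): D4/C5 m7 untreated
  -> R8 @ bar 5 tick 0 v(0, 1): penult m2 not 3rd/6th
  -> R1 @ bar 6 tick 0 v(0, 1): B3/B4 P8 -> A3/A4 P8 similar

(2, 0, R4, (0, 1))
(3, 2, R4, (0, 1))
(5, 0, R8, (0, 1))
(6, 0, R1, (0, 1))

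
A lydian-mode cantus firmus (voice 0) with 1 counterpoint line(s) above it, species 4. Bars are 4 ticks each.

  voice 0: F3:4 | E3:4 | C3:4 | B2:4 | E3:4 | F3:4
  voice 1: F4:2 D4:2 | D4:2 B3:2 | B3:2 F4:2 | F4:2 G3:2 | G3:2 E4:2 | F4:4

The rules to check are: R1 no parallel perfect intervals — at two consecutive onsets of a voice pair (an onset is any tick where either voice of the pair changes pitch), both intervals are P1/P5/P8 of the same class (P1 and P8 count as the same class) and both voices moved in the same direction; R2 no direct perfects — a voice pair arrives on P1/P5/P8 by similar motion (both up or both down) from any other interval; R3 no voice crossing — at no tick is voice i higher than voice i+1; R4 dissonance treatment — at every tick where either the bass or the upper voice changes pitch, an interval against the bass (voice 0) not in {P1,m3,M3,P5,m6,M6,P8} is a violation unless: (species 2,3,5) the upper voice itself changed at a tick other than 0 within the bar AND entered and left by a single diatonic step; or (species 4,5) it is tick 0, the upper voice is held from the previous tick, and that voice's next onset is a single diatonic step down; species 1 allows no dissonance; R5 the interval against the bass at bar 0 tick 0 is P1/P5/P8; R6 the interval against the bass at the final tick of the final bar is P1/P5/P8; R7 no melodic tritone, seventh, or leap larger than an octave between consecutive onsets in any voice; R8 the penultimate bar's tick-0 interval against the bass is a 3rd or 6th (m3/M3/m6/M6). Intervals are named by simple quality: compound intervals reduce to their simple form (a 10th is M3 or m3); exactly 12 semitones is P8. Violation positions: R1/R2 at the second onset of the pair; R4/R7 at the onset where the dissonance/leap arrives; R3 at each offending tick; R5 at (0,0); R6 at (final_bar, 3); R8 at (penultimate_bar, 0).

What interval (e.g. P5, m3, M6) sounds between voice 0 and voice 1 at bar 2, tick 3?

P4

voice 0=C3 voice 1=F4 -> P4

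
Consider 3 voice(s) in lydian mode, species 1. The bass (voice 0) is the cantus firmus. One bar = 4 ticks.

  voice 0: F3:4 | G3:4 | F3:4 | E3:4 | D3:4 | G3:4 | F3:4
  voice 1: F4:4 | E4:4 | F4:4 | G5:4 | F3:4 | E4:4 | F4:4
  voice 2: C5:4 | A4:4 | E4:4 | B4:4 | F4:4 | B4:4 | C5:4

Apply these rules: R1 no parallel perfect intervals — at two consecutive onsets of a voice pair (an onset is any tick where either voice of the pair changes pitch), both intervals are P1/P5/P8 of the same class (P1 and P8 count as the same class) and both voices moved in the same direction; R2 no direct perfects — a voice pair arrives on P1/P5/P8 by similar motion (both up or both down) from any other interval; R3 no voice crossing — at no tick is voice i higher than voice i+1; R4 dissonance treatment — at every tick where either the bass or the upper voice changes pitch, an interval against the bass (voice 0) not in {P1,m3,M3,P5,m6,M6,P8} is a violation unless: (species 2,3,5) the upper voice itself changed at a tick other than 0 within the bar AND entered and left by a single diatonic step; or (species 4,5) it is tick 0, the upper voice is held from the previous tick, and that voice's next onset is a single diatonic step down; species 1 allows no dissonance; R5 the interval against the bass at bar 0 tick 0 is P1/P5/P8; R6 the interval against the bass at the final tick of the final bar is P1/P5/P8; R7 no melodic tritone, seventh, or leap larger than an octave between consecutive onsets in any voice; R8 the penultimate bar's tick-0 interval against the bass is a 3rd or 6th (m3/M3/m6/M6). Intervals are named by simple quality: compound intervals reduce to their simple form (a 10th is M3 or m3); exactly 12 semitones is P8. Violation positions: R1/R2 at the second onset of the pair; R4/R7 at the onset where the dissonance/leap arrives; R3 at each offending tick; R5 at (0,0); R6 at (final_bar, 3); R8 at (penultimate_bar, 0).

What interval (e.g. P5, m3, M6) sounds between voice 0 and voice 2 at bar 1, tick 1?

voice 0=G3 voice 2=A4 -> M2

M2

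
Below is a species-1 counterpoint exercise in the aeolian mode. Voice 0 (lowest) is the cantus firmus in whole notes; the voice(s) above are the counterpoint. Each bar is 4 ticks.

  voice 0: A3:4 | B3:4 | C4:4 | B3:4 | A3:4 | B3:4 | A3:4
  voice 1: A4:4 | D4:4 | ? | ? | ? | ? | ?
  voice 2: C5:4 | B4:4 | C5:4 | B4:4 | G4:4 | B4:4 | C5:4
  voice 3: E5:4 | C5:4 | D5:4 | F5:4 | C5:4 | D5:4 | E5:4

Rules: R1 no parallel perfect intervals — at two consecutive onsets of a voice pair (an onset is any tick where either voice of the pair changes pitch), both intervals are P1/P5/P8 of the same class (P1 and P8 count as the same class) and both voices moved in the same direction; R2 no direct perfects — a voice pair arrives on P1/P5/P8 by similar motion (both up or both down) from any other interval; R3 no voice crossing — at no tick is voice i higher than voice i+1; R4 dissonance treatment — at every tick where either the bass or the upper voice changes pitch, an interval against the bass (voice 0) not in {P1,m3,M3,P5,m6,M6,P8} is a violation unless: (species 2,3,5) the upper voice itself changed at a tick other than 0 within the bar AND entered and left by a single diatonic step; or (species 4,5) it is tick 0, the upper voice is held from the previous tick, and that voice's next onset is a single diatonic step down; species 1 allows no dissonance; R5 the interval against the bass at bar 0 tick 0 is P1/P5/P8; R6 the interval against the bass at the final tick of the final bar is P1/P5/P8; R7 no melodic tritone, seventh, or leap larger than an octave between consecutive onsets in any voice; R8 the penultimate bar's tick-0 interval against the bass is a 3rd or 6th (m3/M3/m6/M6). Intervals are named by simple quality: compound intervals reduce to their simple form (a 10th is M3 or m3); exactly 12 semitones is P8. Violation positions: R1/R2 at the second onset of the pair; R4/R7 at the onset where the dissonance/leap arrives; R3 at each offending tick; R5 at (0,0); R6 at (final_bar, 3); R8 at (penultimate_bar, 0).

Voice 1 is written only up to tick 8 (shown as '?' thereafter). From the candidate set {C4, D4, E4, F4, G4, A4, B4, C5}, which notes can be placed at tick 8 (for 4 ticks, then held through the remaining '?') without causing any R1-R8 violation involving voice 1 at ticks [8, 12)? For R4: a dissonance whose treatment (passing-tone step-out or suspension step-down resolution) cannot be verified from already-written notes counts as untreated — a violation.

{A4, C4, E4}

C4: legal
D4: violates R4
E4: legal
F4: violates R2,R4
G4: violates R2
A4: legal
B4: violates R4
C5: violates R2,R7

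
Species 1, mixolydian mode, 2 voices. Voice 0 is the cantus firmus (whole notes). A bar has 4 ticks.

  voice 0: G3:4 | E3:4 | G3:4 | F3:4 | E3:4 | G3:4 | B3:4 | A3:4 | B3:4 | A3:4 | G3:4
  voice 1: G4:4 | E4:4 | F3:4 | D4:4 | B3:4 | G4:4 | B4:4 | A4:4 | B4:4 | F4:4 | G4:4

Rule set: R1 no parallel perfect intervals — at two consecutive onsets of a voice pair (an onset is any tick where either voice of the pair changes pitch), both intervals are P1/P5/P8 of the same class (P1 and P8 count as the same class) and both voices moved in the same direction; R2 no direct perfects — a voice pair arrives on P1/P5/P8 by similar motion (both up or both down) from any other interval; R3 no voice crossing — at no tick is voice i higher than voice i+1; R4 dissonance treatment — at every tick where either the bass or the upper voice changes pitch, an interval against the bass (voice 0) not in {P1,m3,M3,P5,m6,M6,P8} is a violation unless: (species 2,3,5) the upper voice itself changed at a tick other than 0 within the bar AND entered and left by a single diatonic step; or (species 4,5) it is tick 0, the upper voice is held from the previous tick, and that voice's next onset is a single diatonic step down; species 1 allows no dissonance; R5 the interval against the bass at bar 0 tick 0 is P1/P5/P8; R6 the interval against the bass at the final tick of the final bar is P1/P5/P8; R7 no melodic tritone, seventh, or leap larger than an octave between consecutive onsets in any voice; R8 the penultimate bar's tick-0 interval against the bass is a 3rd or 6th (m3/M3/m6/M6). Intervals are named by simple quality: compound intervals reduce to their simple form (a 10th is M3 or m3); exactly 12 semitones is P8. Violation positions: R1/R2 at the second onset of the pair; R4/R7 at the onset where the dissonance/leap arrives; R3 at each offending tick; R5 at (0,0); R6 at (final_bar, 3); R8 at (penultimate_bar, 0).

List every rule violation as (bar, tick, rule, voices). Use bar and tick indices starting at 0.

(1, 0, R1, (0, 1))
(2, 0, R3, (0, 1))
(2, 0, R4, (0, 1))
(2, 0, R7, (1,))
(2, 1, R3, (0, 1))
(2, 2, R3, (0, 1))
(2, 3, R3, (0, 1))
(4, 0, R2, (0, 1))
(5, 0, R2, (0, 1))
(6, 0, R1, (0, 1))
(7, 0, R1, (0, 1))
(8, 0, R1, (0, 1))
(9, 0, R7, (1,))

bar 0: v0=G3 v1=G4 downbeat P8
bar 1: v0=E3 v1=E4 downbeat P8
bar 2: v0=G3 v1=F3 downbeat M2
bar 3: v0=F3 v1=D4 downbeat M6
bar 4: v0=E3 v1=B3 downbeat P5
bar 5: v0=G3 v1=G4 downbeat P8
bar 6: v0=B3 v1=B4 downbeat P8
bar 7: v0=A3 v1=A4 downbeat P8
bar 8: v0=B3 v1=B4 downbeat P8
bar 9: v0=A3 v1=F4 downbeat m6
bar 10: v0=G3 v1=G4 downbeat P8
  -> R1 @ bar 1 tick 0 v(0, 1): G3/G4 P8 -> E3/E4 P8 similar
  -> R3 @ bar 2 tick 0 v(0, 1): G3 above F3
  -> R4 @ bar 2 tick 0 v(0, 1): G3/F3 M2 untreated
  -> R7 @ bar 2 tick 0 v(1,): E4->F3 leap 11st
  -> R3 @ bar 2 tick 1 v(0, 1): G3 above F3
  -> R3 @ bar 2 tick 2 v(0, 1): G3 above F3
  -> R3 @ bar 2 tick 3 v(0, 1): G3 above F3
  -> R2 @ bar 4 tick 0 v(0, 1): F3/D4 M6 -> E3/B3 P5 similar
  -> R2 @ bar 5 tick 0 v(0, 1): E3/B3 P5 -> G3/G4 P8 similar
  -> R1 @ bar 6 tick 0 v(0, 1): G3/G4 P8 -> B3/B4 P8 similar
  -> R1 @ bar 7 tick 0 v(0, 1): B3/B4 P8 -> A3/A4 P8 similar
  -> R1 @ bar 8 tick 0 v(0, 1): A3/A4 P8 -> B3/B4 P8 similar
  -> R7 @ bar 9 tick 0 v(1,): B4->F4 leap 6st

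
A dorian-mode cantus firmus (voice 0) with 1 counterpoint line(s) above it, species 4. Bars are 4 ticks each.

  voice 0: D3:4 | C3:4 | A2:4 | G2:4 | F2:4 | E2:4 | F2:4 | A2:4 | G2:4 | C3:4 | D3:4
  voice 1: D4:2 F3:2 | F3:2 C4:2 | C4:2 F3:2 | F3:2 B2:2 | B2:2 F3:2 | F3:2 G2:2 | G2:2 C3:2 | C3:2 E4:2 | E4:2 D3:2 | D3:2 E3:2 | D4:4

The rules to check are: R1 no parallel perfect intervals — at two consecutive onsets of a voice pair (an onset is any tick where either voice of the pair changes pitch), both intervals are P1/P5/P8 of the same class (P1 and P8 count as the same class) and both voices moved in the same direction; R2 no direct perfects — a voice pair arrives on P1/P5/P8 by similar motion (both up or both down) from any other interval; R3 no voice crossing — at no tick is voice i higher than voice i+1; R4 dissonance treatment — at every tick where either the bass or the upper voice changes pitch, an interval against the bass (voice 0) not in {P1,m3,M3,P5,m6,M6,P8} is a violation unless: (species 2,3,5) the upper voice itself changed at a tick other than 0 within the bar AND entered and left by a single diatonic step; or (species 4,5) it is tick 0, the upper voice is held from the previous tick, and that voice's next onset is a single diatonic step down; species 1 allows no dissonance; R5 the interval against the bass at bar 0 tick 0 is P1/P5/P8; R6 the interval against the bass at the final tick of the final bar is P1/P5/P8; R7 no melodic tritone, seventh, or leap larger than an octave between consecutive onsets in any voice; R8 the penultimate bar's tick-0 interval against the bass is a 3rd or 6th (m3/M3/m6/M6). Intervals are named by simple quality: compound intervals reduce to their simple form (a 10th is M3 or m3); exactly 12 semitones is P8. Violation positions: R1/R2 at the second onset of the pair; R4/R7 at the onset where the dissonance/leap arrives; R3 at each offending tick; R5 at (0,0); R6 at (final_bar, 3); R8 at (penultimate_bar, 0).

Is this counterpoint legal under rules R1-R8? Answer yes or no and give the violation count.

No (14 violations)

bar 0: v0=D3 v1=D4 (P8)
bar 1: v0=C3 v1=F3 (P4)
bar 2: v0=A2 v1=C4 (m3)
bar 3: v0=G2 v1=F3 (m7)
bar 4: v0=F2 v1=B2 (TT)
bar 5: v0=E2 v1=F3 (m2)
bar 6: v0=F2 v1=G2 (M2)
bar 7: v0=A2 v1=C3 (m3)
bar 8: v0=G2 v1=E4 (M6)
bar 9: v0=C3 v1=D3 (M2)
bar 10: v0=D3 v1=D4 (P8)
  R4 @ bar1.0: C3/F3 P4 untreated
  R4 @ bar3.0: G2/F3 m7 untreated
  R7 @ bar3.2: F3->B2 leap 6st
  R4 @ bar4.0: F2/B2 TT untreated
  R7 @ bar4.2: B2->F3 leap 6st
  R4 @ bar5.0: E2/F3 m2 untreated
  R7 @ bar5.2: F3->G2 leap 10st
  R4 @ bar6.0: F2/G2 M2 untreated
  R7 @ bar7.2: C3->E4 leap 16st
  R7 @ bar8.2: E4->D3 leap 14st
  R4 @ bar9.0: C3/D3 M2 untreated
  R8 @ bar9.0: penult M2 not 3rd/6th
  R2 @ bar10.0: C3/E3 M3 -> D3/D4 P8 similar
  R7 @ bar10.0: E3->D4 leap 10st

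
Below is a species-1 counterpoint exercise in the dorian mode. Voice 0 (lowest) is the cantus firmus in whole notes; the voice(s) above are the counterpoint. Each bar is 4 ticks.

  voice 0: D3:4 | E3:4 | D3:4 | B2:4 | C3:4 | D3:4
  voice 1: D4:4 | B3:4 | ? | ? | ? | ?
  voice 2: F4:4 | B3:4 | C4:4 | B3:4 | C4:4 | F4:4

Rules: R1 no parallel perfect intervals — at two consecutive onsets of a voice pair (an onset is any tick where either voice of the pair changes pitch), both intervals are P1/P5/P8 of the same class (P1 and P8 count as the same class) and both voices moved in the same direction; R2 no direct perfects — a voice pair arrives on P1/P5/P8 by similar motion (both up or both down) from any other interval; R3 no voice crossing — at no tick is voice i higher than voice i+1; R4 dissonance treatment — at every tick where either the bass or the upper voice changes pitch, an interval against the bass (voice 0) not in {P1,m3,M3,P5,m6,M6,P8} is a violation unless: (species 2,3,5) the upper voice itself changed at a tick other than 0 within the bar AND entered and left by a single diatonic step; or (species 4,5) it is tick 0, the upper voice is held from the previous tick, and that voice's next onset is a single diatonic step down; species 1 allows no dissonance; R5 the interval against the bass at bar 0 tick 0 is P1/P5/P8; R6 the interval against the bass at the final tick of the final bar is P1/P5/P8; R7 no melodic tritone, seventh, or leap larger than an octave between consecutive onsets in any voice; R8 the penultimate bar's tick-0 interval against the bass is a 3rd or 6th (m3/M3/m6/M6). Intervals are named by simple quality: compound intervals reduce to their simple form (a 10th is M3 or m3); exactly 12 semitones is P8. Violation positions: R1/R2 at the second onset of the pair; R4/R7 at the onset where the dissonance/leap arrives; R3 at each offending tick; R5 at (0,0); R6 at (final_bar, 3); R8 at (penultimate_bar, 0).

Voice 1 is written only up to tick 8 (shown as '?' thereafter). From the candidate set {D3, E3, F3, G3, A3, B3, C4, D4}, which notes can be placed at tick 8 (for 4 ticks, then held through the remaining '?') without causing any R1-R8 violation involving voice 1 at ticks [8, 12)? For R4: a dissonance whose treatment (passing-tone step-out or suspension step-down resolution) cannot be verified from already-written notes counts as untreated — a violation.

D3: violates R2
E3: violates R4
F3: violates R7
G3: violates R4
A3: violates R1
B3: legal
C4: violates R1,R4
D4: violates R3

{B3}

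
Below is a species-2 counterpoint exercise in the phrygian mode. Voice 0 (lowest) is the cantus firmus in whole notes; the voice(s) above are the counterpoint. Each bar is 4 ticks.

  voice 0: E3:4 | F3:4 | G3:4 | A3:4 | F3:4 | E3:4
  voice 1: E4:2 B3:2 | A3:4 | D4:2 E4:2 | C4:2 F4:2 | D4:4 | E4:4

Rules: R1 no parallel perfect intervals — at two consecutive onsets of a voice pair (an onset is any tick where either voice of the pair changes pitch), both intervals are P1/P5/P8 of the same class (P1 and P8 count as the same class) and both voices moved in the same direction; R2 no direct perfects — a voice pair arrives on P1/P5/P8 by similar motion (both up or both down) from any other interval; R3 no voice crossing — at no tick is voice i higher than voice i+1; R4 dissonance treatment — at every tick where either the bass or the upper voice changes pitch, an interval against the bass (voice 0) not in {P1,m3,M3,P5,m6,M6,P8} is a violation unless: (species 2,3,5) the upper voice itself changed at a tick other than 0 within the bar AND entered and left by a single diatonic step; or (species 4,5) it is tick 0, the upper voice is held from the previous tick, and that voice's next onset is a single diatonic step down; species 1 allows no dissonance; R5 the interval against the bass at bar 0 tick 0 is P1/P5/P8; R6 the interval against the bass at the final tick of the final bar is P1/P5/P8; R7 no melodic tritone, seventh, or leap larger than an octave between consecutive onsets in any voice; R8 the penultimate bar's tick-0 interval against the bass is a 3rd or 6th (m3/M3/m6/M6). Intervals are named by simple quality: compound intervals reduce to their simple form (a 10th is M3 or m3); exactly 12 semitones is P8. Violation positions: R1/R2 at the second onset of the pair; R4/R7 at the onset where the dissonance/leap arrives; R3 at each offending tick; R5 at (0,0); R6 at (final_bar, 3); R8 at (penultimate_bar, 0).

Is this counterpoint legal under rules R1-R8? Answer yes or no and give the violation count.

No (1 violations)

bar 0: v0=E3 v1=E4 (P8)
bar 1: v0=F3 v1=A3 (M3)
bar 2: v0=G3 v1=D4 (P5)
bar 3: v0=A3 v1=C4 (m3)
bar 4: v0=F3 v1=D4 (M6)
bar 5: v0=E3 v1=E4 (P8)
  R2 @ bar2.0: F3/A3 M3 -> G3/D4 P5 similar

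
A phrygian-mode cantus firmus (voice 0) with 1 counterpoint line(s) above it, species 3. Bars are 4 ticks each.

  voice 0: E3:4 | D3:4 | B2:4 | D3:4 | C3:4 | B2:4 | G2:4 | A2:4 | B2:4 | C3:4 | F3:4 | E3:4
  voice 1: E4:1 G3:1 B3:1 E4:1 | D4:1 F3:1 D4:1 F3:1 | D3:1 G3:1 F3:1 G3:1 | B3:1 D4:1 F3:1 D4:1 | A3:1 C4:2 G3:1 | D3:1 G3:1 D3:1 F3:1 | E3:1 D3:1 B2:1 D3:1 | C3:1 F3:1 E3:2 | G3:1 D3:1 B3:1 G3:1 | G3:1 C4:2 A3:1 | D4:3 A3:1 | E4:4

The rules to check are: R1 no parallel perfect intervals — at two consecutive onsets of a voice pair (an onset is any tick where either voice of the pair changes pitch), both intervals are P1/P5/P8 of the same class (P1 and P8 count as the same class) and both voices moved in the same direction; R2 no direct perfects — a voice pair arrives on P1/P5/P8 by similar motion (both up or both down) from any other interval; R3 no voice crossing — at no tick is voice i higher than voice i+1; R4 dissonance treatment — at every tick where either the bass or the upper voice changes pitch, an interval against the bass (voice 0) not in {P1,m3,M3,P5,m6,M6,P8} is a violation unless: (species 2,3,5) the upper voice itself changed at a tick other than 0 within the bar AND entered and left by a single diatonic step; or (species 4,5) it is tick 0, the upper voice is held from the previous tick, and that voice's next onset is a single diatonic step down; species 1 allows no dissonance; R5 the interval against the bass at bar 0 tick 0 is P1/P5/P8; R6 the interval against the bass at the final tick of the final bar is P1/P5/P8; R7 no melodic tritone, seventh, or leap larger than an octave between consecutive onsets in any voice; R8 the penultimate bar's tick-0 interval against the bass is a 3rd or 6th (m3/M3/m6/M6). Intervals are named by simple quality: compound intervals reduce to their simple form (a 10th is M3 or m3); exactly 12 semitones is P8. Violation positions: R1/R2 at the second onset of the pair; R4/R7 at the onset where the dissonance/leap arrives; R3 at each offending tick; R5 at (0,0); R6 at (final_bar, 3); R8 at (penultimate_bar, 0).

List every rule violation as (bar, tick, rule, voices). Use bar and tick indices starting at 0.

(1, 0, R1, (0, 1))
(5, 3, R4, (0, 1))

bar 0: v0=E3 v1=E4 downbeat P8
bar 1: v0=D3 v1=D4 downbeat P8
bar 2: v0=B2 v1=D3 downbeat m3
bar 3: v0=D3 v1=B3 downbeat M6
bar 4: v0=C3 v1=A3 downbeat M6
bar 5: v0=B2 v1=D3 downbeat m3
bar 6: v0=G2 v1=E3 downbeat M6
bar 7: v0=A2 v1=C3 downbeat m3
bar 8: v0=B2 v1=G3 downbeat m6
bar 9: v0=C3 v1=G3 downbeat P5
bar 10: v0=F3 v1=D4 downbeat M6
bar 11: v0=E3 v1=E4 downbeat P8
  -> R1 @ bar 1 tick 0 v(0, 1): E3/E4 P8 -> D3/D4 P8 similar
  -> R4 @ bar 5 tick 3 v(0, 1): B2/F3 TT untreated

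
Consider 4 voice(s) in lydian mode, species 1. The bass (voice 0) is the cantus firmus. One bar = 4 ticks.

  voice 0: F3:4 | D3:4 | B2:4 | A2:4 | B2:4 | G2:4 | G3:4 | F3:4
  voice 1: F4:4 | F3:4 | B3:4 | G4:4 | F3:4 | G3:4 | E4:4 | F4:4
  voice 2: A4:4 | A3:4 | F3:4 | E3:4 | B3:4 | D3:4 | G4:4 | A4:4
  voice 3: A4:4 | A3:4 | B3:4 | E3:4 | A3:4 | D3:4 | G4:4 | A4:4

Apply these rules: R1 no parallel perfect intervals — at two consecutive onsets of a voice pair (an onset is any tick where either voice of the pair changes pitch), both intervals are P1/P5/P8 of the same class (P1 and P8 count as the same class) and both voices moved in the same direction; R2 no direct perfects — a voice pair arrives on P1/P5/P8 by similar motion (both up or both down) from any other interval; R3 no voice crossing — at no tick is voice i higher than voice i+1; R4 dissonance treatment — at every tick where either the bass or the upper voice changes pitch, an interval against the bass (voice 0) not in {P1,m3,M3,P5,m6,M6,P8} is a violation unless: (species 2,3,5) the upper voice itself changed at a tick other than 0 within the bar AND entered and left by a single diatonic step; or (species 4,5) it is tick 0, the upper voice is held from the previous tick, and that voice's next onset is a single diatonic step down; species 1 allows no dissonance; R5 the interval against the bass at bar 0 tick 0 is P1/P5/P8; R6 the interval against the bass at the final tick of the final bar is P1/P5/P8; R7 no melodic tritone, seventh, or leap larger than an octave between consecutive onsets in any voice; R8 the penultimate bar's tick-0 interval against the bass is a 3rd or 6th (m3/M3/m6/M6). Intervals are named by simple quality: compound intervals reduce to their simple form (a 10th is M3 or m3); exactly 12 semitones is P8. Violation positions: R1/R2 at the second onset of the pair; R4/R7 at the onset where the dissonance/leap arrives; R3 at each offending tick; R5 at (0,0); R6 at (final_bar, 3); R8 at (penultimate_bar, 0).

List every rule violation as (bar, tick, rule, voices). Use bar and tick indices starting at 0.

bar 0: v0=F3 v1=F4 v2=A4 v3=A4 downbeat M3
bar 1: v0=D3 v1=F3 v2=A3 v3=A3 downbeat P5
bar 2: v0=B2 v1=B3 v2=F3 v3=B3 downbeat P8
bar 3: v0=A2 v1=G4 v2=E3 v3=E3 downbeat P5
bar 4: v0=B2 v1=F3 v2=B3 v3=A3 downbeat m7
bar 5: v0=G2 v1=G3 v2=D3 v3=D3 downbeat P5
bar 6: v0=G3 v1=E4 v2=G4 v3=G4 downbeat P8
bar 7: v0=F3 v1=F4 v2=A4 v3=A4 downbeat M3
  -> R5 @ bar 0 tick 0 v(0, 2): opens on M3
  -> R5 @ bar 0 tick 0 v(0, 3): opens on M3
  -> R1 @ bar 1 tick 0 v(2, 3): A4/A4 P1 -> A3/A3 P1 similar
  -> R2 @ bar 1 tick 0 v(0, 2): F3/A4 M3 -> D3/A3 P5 similar
  -> R2 @ bar 1 tick 0 v(0, 3): F3/A4 M3 -> D3/A3 P5 similar
  -> R2 @ bar 2 tick 0 v(1, 3): F3/A3 M3 -> B3/B3 P1 similar
  -> R3 @ bar 2 tick 0 v(1, 2): B3 above F3
  -> R4 @ bar 2 tick 0 v(0, 2): B2/F3 TT untreated
  -> R7 @ bar 2 tick 0 v(1,): F3->B3 leap 6st
  -> R3 @ bar 2 tick 1 v(1, 2): B3 above F3
  -> R3 @ bar 2 tick 2 v(1, 2): B3 above F3
  -> R3 @ bar 2 tick 3 v(1, 2): B3 above F3
  -> R2 @ bar 3 tick 0 v(0, 2): B2/F3 TT -> A2/E3 P5 similar
  -> R2 @ bar 3 tick 0 v(0, 3): B2/B3 P8 -> A2/E3 P5 similar
  -> R2 @ bar 3 tick 0 v(2, 3): F3/B3 TT -> E3/E3 P1 similar
  -> R3 @ bar 3 tick 0 v(1, 2): G4 above E3
  -> R4 @ bar 3 tick 0 v(0, 1): A2/G4 m7 untreated
  -> R3 @ bar 3 tick 1 v(1, 2): G4 above E3
  -> R3 @ bar 3 tick 2 v(1, 2): G4 above E3
  -> R3 @ bar 3 tick 3 v(1, 2): G4 above E3
  -> R2 @ bar 4 tick 0 v(0, 2): A2/E3 P5 -> B2/B3 P8 similar
  -> R3 @ bar 4 tick 0 v(2, 3): B3 above A3
  -> R4 @ bar 4 tick 0 v(0, 1): B2/F3 TT untreated
  -> R4 @ bar 4 tick 0 v(0, 3): B2/A3 m7 untreated
  -> R7 @ bar 4 tick 0 v(1,): G4->F3 leap 14st
  -> R3 @ bar 4 tick 1 v(2, 3): B3 above A3
  -> R3 @ bar 4 tick 2 v(2, 3): B3 above A3
  -> R3 @ bar 4 tick 3 v(2, 3): B3 above A3
  -> R2 @ bar 5 tick 0 v(0, 2): B2/B3 P8 -> G2/D3 P5 similar
  -> R2 @ bar 5 tick 0 v(0, 3): B2/A3 m7 -> G2/D3 P5 similar
  -> R2 @ bar 5 tick 0 v(2, 3): B3/A3 M2 -> D3/D3 P1 similar
  -> R3 @ bar 5 tick 0 v(1, 2): G3 above D3
  -> R3 @ bar 5 tick 1 v(1, 2): G3 above D3
  -> R3 @ bar 5 tick 2 v(1, 2): G3 above D3
  -> R3 @ bar 5 tick 3 v(1, 2): G3 above D3
  -> R1 @ bar 6 tick 0 v(2, 3): D3/D3 P1 -> G4/G4 P1 similar
  -> R2 @ bar 6 tick 0 v(0, 2): G2/D3 P5 -> G3/G4 P8 similar
  -> R2 @ bar 6 tick 0 v(0, 3): G2/D3 P5 -> G3/G4 P8 similar
  -> R7 @ bar 6 tick 0 v(2,): D3->G4 leap 17st
  -> R7 @ bar 6 tick 0 v(3,): D3->G4 leap 17st
  -> R8 @ bar 6 tick 0 v(0, 2): penult P8 not 3rd/6th
  -> R8 @ bar 6 tick 0 v(0, 3): penult P8 not 3rd/6th
  -> R1 @ bar 7 tick 0 v(2, 3): G4/G4 P1 -> A4/A4 P1 similar
  -> R6 @ bar 7 tick 3 v(0, 2): closes on M3
  -> R6 @ bar 7 tick 3 v(0, 3): closes on M3

(0, 0, R5, (0, 2))
(0, 0, R5, (0, 3))
(1, 0, R1, (2, 3))
(1, 0, R2, (0, 2))
(1, 0, R2, (0, 3))
(2, 0, R2, (1, 3))
(2, 0, R3, (1, 2))
(2, 0, R4, (0, 2))
(2, 0, R7, (1,))
(2, 1, R3, (1, 2))
(2, 2, R3, (1, 2))
(2, 3, R3, (1, 2))
(3, 0, R2, (0, 2))
(3, 0, R2, (0, 3))
(3, 0, R2, (2, 3))
(3, 0, R3, (1, 2))
(3, 0, R4, (0, 1))
(3, 1, R3, (1, 2))
(3, 2, R3, (1, 2))
(3, 3, R3, (1, 2))
(4, 0, R2, (0, 2))
(4, 0, R3, (2, 3))
(4, 0, R4, (0, 1))
(4, 0, R4, (0, 3))
(4, 0, R7, (1,))
(4, 1, R3, (2, 3))
(4, 2, R3, (2, 3))
(4, 3, R3, (2, 3))
(5, 0, R2, (0, 2))
(5, 0, R2, (0, 3))
(5, 0, R2, (2, 3))
(5, 0, R3, (1, 2))
(5, 1, R3, (1, 2))
(5, 2, R3, (1, 2))
(5, 3, R3, (1, 2))
(6, 0, R1, (2, 3))
(6, 0, R2, (0, 2))
(6, 0, R2, (0, 3))
(6, 0, R7, (2,))
(6, 0, R7, (3,))
(6, 0, R8, (0, 2))
(6, 0, R8, (0, 3))
(7, 0, R1, (2, 3))
(7, 3, R6, (0, 2))
(7, 3, R6, (0, 3))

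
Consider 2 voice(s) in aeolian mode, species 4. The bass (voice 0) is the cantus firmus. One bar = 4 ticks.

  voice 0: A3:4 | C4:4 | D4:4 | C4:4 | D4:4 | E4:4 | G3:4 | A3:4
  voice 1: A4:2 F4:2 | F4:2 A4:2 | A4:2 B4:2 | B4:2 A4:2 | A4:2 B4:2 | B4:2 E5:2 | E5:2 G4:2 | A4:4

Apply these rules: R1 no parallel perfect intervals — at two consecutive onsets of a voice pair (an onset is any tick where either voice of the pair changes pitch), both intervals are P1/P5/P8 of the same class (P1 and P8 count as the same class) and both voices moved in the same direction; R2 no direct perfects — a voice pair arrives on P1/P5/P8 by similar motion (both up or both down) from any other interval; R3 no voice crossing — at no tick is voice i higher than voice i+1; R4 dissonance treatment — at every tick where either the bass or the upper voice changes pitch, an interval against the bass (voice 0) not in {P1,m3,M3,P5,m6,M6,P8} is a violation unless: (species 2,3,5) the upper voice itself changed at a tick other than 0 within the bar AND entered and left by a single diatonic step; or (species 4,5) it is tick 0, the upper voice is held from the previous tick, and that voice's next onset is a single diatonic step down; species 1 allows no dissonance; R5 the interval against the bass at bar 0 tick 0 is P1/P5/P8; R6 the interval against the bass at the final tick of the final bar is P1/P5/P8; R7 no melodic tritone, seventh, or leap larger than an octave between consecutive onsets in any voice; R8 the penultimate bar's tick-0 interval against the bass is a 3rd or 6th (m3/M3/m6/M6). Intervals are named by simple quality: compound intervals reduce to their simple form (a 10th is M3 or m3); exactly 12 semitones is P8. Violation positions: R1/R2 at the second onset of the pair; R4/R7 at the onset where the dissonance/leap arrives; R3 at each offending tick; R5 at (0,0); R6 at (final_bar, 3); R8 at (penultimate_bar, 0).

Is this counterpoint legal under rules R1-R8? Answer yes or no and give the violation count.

No (2 violations)

bar 0: v0=A3 v1=A4 (P8)
bar 1: v0=C4 v1=F4 (P4)
bar 2: v0=D4 v1=A4 (P5)
bar 3: v0=C4 v1=B4 (M7)
bar 4: v0=D4 v1=A4 (P5)
bar 5: v0=E4 v1=B4 (P5)
bar 6: v0=G3 v1=E5 (M6)
bar 7: v0=A3 v1=A4 (P8)
  R4 @ bar1.0: C4/F4 P4 untreated
  R1 @ bar7.0: G3/G4 P8 -> A3/A4 P8 similar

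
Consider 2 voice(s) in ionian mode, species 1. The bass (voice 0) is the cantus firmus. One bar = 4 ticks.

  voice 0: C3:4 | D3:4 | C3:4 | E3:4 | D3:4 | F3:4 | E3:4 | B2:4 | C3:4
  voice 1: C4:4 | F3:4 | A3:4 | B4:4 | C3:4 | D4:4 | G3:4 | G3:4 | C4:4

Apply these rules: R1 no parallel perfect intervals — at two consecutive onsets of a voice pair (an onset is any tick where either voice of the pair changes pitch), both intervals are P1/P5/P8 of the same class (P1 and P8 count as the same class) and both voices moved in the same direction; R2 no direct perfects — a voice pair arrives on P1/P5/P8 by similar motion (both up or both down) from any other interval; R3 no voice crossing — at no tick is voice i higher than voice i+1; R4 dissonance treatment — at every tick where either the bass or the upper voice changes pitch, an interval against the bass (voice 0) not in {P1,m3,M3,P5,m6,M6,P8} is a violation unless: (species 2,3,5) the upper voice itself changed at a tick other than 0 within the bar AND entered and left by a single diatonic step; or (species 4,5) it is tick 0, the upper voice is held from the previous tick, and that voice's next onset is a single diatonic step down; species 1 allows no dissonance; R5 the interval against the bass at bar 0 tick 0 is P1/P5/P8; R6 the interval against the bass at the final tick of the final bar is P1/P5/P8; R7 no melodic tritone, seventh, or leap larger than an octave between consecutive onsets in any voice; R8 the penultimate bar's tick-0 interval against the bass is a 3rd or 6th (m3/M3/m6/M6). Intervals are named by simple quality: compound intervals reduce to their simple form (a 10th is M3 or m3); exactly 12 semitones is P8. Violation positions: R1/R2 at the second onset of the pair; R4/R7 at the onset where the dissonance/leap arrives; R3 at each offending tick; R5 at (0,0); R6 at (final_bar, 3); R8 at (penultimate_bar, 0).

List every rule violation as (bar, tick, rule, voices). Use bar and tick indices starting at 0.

bar 0: v0=C3 v1=C4 downbeat P8
bar 1: v0=D3 v1=F3 downbeat m3
bar 2: v0=C3 v1=A3 downbeat M6
bar 3: v0=E3 v1=B4 downbeat P5
bar 4: v0=D3 v1=C3 downbeat M2
bar 5: v0=F3 v1=D4 downbeat M6
bar 6: v0=E3 v1=G3 downbeat m3
bar 7: v0=B2 v1=G3 downbeat m6
bar 8: v0=C3 v1=C4 downbeat P8
  -> R2 @ bar 3 tick 0 v(0, 1): C3/A3 M6 -> E3/B4 P5 similar
  -> R7 @ bar 3 tick 0 v(1,): A3->B4 leap 14st
  -> R3 @ bar 4 tick 0 v(0, 1): D3 above C3
  -> R4 @ bar 4 tick 0 v(0, 1): D3/C3 M2 untreated
  -> R7 @ bar 4 tick 0 v(1,): B4->C3 leap 23st
  -> R3 @ bar 4 tick 1 v(0, 1): D3 above C3
  -> R3 @ bar 4 tick 2 v(0, 1): D3 above C3
  -> R3 @ bar 4 tick 3 v(0, 1): D3 above C3
  -> R7 @ bar 5 tick 0 v(1,): C3->D4 leap 14st
  -> R2 @ bar 8 tick 0 v(0, 1): B2/G3 m6 -> C3/C4 P8 similar

(3, 0, R2, (0, 1))
(3, 0, R7, (1,))
(4, 0, R3, (0, 1))
(4, 0, R4, (0, 1))
(4, 0, R7, (1,))
(4, 1, R3, (0, 1))
(4, 2, R3, (0, 1))
(4, 3, R3, (0, 1))
(5, 0, R7, (1,))
(8, 0, R2, (0, 1))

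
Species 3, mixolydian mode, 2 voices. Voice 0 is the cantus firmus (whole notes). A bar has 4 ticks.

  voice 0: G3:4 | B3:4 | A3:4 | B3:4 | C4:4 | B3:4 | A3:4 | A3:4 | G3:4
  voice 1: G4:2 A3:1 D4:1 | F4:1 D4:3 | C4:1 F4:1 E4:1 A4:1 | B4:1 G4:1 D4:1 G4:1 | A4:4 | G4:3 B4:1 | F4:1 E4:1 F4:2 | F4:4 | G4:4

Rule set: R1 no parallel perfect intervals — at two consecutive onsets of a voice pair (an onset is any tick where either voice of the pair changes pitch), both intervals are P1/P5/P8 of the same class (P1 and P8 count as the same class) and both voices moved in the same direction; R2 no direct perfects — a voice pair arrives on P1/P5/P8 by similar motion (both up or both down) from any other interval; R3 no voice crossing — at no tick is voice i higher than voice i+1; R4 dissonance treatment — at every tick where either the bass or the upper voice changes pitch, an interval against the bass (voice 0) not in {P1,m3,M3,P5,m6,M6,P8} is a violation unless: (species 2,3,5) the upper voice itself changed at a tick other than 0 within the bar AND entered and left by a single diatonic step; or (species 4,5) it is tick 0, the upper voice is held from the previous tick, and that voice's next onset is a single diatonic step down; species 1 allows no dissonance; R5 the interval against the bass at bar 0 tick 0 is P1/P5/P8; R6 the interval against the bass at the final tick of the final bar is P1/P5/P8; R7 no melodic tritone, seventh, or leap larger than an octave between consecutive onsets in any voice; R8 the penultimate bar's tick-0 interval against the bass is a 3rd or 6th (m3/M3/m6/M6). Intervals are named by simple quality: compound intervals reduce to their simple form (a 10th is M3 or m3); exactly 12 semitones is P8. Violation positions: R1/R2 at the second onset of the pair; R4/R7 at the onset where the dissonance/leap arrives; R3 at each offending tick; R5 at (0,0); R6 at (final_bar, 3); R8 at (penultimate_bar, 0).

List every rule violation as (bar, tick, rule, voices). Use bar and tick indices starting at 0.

bar 0: v0=G3 v1=G4 downbeat P8
bar 1: v0=B3 v1=F4 downbeat TT
bar 2: v0=A3 v1=C4 downbeat m3
bar 3: v0=B3 v1=B4 downbeat P8
bar 4: v0=C4 v1=A4 downbeat M6
bar 5: v0=B3 v1=G4 downbeat m6
bar 6: v0=A3 v1=F4 downbeat m6
bar 7: v0=A3 v1=F4 downbeat m6
bar 8: v0=G3 v1=G4 downbeat P8
  -> R4 @ bar 0 tick 2 v(0, 1): G3/A3 M2 untreated
  -> R7 @ bar 0 tick 2 v(1,): G4->A3 leap 10st
  -> R4 @ bar 1 tick 0 v(0, 1): B3/F4 TT untreated
  -> R1 @ bar 3 tick 0 v(0, 1): A3/A4 P8 -> B3/B4 P8 similar
  -> R7 @ bar 6 tick 0 v(1,): B4->F4 leap 6st

(0, 2, R4, (0, 1))
(0, 2, R7, (1,))
(1, 0, R4, (0, 1))
(3, 0, R1, (0, 1))
(6, 0, R7, (1,))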